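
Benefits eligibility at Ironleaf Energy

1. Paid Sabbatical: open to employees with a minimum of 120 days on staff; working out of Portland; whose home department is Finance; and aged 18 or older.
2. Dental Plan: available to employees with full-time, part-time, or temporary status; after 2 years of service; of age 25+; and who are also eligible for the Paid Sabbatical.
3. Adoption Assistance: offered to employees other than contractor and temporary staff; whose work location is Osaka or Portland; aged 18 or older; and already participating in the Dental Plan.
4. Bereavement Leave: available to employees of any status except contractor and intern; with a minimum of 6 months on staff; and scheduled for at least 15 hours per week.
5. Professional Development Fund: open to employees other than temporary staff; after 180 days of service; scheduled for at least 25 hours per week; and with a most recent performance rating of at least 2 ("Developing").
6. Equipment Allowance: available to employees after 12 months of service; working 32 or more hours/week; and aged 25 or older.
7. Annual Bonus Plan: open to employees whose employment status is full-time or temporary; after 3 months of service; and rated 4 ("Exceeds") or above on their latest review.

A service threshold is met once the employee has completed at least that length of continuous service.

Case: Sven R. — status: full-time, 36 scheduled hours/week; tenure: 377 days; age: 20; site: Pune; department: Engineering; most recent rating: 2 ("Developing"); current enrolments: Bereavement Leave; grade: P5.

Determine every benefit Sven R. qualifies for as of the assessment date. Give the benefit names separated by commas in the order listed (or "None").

Bereavement Leave, Professional Development Fund

Paid Sabbatical — service 377 days ≥ 120 days ✓; site Pune ✗ (not Portland) → not eligible.
Dental Plan — status full-time ✓; service 377 days < 2 years (≈730 days) ✗ → not eligible.
Adoption Assistance — status full-time ✓ (not excluded); site Pune ✗ (not Osaka or Portland) → not eligible.
Bereavement Leave — status full-time ✓ (not excluded); service 377 days ≥ 6 months (≈180 days) ✓; 36 hrs/wk ≥ 15 ✓ → eligible.
Professional Development Fund — status full-time ✓ (not excluded); service 377 days ≥ 180 days ✓; 36 hrs/wk ≥ 25 ✓; rating 2 ≥ 2 ✓ → eligible.
Equipment Allowance — service 377 days ≥ 12 months (≈360 days) ✓; 36 hrs/wk ≥ 32 ✓; age 20 < 25 ✗ → not eligible.
Annual Bonus Plan — status full-time ✓; service 377 days ≥ 3 months (≈90 days) ✓; rating 2 < 4 ✗ → not eligible.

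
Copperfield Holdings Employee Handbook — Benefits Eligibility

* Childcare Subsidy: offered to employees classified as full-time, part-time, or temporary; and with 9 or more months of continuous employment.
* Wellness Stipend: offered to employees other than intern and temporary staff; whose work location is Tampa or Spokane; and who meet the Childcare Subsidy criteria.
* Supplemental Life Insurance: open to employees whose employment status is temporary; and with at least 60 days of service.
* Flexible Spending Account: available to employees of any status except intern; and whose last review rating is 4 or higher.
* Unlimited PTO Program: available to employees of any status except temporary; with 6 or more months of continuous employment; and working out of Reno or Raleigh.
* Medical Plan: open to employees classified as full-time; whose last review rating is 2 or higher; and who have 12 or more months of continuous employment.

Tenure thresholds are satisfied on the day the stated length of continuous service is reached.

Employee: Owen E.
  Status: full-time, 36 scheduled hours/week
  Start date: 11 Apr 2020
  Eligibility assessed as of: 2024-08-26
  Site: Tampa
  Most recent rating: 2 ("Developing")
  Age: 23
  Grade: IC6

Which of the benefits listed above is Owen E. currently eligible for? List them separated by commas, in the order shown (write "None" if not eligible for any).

Service from 11 Apr 2020 to 2024-08-26: 1598 days.
Childcare Subsidy — status full-time ✓; service 1598 days ≥ 9 months (≈270 days) ✓ → eligible.
Wellness Stipend — status full-time ✓ (not excluded); site Tampa ✓; eligible for Childcare Subsidy ✓ → eligible.
Supplemental Life Insurance — status full-time ✗ (requires temporary) → not eligible.
Flexible Spending Account — status full-time ✓ (not excluded); rating 2 < 4 ✗ → not eligible.
Unlimited PTO Program — status full-time ✓ (not excluded); service 1598 days ≥ 6 months (≈180 days) ✓; site Tampa ✗ (not Reno or Raleigh) → not eligible.
Medical Plan — status full-time ✓; rating 2 ≥ 2 ✓; service 1598 days ≥ 12 months (≈360 days) ✓ → eligible.

Childcare Subsidy, Wellness Stipend, Medical Plan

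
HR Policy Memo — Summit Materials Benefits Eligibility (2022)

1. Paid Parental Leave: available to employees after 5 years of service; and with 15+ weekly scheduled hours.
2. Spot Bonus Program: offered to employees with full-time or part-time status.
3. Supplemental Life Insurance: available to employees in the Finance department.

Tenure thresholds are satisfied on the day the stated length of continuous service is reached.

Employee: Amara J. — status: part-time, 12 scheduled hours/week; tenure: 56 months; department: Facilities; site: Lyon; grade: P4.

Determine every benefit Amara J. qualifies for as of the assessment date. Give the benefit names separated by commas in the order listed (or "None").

Paid Parental Leave — service 56 months < 5 years (≈1825 days) ✗ → not eligible.
Spot Bonus Program — status part-time ✓ → eligible.
Supplemental Life Insurance — dept Facilities ✗ → not eligible.

Spot Bonus Program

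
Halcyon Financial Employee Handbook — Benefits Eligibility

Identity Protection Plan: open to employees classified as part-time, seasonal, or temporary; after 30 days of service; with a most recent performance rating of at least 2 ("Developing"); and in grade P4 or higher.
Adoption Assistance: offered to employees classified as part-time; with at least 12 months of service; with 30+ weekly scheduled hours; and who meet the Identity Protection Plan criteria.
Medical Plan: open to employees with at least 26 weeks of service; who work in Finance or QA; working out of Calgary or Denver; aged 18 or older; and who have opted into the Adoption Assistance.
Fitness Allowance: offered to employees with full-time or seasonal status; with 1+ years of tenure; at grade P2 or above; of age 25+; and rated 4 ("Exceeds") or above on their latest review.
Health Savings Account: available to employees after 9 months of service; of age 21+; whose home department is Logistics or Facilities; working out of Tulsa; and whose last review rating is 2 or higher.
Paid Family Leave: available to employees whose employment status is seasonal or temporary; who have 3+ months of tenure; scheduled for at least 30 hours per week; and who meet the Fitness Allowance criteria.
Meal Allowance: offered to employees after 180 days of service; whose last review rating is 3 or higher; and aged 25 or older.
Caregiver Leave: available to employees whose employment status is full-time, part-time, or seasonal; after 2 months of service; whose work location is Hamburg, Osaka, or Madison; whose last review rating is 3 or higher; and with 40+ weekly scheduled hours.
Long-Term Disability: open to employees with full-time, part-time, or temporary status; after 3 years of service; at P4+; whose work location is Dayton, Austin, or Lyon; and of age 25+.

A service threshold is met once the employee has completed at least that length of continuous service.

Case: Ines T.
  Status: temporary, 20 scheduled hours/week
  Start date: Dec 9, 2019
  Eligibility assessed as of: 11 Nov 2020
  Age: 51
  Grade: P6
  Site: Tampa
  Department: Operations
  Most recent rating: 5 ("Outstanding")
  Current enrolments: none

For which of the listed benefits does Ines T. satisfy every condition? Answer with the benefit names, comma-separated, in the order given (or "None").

Identity Protection Plan, Meal Allowance

Service from Dec 9, 2019 to 11 Nov 2020: 338 days.
Identity Protection Plan — status temporary ✓; service 338 days ≥ 30 days ✓; rating 5 ≥ 2 ✓; grade P6 ≥ P4 ✓ → eligible.
Adoption Assistance — status temporary ✗ (requires part-time) → not eligible.
Medical Plan — service 338 days ≥ 26 weeks (≈182 days) ✓; dept Operations ✗ → not eligible.
Fitness Allowance — status temporary ✗ (requires full-time or seasonal) → not eligible.
Health Savings Account — service 338 days ≥ 9 months (≈270 days) ✓; age 51 ≥ 21 ✓; dept Operations ✗ → not eligible.
Paid Family Leave — status temporary ✓; service 338 days ≥ 3 months (≈90 days) ✓; 20 hrs/wk < 30 ✗ → not eligible.
Meal Allowance — service 338 days ≥ 180 days ✓; rating 5 ≥ 3 ✓; age 51 ≥ 25 ✓ → eligible.
Caregiver Leave — status temporary ✗ (requires full-time, part-time, or seasonal) → not eligible.
Long-Term Disability — status temporary ✓; service 338 days < 3 years (≈1095 days) ✗ → not eligible.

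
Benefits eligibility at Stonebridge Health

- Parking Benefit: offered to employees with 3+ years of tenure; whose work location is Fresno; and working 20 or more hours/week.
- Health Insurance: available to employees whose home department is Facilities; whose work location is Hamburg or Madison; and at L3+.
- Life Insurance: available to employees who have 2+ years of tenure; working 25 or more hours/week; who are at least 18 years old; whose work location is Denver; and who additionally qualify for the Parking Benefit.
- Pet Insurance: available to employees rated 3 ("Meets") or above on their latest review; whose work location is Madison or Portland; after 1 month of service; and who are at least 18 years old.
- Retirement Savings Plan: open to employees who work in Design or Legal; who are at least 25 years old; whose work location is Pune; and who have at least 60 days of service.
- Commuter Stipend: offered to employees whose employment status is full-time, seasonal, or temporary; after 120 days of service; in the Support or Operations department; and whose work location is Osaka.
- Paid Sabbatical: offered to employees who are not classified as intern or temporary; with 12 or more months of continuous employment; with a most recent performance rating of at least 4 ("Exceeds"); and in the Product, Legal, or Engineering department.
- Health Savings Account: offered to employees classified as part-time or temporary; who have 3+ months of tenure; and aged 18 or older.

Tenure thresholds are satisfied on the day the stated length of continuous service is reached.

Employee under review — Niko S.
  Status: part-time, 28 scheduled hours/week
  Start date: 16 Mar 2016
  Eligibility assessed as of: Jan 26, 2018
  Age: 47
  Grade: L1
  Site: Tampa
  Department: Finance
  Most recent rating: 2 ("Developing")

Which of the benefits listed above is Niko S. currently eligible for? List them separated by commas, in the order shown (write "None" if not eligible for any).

Health Savings Account

Service from 16 Mar 2016 to Jan 26, 2018: 681 days.
Parking Benefit — service 681 days < 3 years (≈1095 days) ✗ → not eligible.
Health Insurance — dept Finance ✗ → not eligible.
Life Insurance — service 681 days < 2 years (≈730 days) ✗ → not eligible.
Pet Insurance — rating 2 < 3 ✗ → not eligible.
Retirement Savings Plan — dept Finance ✗ → not eligible.
Commuter Stipend — status part-time ✗ (requires full-time, seasonal, or temporary) → not eligible.
Paid Sabbatical — status part-time ✓ (not excluded); service 681 days ≥ 12 months (≈360 days) ✓; rating 2 < 4 ✗ → not eligible.
Health Savings Account — status part-time ✓; service 681 days ≥ 3 months (≈90 days) ✓; age 47 ≥ 18 ✓ → eligible.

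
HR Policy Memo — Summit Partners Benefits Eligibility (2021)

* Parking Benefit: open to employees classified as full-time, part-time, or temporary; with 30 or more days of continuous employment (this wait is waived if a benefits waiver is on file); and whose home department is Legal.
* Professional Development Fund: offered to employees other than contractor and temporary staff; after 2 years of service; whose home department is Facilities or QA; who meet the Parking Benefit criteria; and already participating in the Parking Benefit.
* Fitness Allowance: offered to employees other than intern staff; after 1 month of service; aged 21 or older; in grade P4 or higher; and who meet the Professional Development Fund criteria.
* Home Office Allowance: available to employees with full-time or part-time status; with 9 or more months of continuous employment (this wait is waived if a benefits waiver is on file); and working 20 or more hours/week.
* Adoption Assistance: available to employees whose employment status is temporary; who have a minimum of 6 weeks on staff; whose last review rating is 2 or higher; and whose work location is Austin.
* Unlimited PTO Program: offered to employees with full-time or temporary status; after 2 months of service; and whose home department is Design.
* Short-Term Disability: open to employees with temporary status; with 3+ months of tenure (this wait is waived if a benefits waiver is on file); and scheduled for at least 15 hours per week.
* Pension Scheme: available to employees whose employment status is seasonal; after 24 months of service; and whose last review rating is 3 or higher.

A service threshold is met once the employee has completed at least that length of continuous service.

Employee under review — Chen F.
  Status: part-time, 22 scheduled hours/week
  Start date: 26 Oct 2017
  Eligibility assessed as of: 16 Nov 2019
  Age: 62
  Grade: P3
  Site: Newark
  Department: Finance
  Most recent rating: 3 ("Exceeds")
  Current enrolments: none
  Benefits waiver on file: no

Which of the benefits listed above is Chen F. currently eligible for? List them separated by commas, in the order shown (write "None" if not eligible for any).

Service from 26 Oct 2017 to 16 Nov 2019: 751 days.
Parking Benefit — status part-time ✓; no waiver, service 751 days ≥ 30 days ✓; dept Finance ✗ → not eligible.
Professional Development Fund — status part-time ✓ (not excluded); service 751 days ≥ 2 years (≈730 days) ✓; dept Finance ✗ → not eligible.
Fitness Allowance — status part-time ✓ (not excluded); service 751 days ≥ 1 month (≈30 days) ✓; age 62 ≥ 21 ✓; grade P3 < P4 ✗ → not eligible.
Home Office Allowance — status part-time ✓; no waiver, service 751 days ≥ 9 months (≈270 days) ✓; 22 hrs/wk ≥ 20 ✓ → eligible.
Adoption Assistance — status part-time ✗ (requires temporary) → not eligible.
Unlimited PTO Program — status part-time ✗ (requires full-time or temporary) → not eligible.
Short-Term Disability — status part-time ✗ (requires temporary) → not eligible.
Pension Scheme — status part-time ✗ (requires seasonal) → not eligible.

Home Office Allowance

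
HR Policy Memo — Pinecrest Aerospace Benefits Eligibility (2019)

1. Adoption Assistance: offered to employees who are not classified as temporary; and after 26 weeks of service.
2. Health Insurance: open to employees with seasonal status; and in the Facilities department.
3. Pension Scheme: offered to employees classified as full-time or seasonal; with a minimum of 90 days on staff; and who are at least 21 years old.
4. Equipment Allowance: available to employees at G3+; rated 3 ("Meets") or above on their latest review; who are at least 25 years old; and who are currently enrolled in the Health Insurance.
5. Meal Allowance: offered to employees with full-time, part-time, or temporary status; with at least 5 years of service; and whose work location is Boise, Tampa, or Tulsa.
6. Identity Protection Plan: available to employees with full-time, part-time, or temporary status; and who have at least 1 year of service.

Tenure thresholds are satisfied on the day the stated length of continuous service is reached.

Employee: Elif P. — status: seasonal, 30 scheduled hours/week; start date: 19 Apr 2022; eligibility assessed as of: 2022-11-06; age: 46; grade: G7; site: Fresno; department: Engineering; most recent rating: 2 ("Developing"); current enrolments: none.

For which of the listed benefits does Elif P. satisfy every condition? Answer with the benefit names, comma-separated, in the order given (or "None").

Adoption Assistance, Pension Scheme

Service from 19 Apr 2022 to 2022-11-06: 201 days.
Adoption Assistance — status seasonal ✓ (not excluded); service 201 days ≥ 26 weeks (≈182 days) ✓ → eligible.
Health Insurance — status seasonal ✓; dept Engineering ✗ → not eligible.
Pension Scheme — status seasonal ✓; service 201 days ≥ 90 days ✓; age 46 ≥ 21 ✓ → eligible.
Equipment Allowance — grade G7 ≥ G3 ✓; rating 2 < 3 ✗ → not eligible.
Meal Allowance — status seasonal ✗ (requires full-time, part-time, or temporary) → not eligible.
Identity Protection Plan — status seasonal ✗ (requires full-time, part-time, or temporary) → not eligible.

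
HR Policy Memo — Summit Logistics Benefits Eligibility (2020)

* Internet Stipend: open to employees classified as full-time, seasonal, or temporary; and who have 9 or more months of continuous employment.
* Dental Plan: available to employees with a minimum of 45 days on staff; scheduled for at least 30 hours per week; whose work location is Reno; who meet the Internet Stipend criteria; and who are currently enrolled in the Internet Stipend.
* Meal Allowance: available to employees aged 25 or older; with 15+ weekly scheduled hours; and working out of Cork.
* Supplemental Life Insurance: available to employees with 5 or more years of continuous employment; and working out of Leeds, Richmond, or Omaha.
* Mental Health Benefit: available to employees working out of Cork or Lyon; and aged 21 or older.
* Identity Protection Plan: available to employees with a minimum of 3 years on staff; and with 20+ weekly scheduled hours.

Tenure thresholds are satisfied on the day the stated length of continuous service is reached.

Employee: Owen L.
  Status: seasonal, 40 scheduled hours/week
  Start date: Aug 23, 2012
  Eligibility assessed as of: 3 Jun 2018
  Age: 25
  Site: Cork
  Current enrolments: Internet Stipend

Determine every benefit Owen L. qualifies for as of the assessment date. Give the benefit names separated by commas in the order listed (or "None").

Service from Aug 23, 2012 to 3 Jun 2018: 2110 days.
Internet Stipend — status seasonal ✓; service 2110 days ≥ 9 months (≈270 days) ✓ → eligible.
Dental Plan — service 2110 days ≥ 45 days ✓; 40 hrs/wk ≥ 30 ✓; site Cork ✗ (not Reno) → not eligible.
Meal Allowance — age 25 ≥ 25 ✓; 40 hrs/wk ≥ 15 ✓; site Cork ✓ → eligible.
Supplemental Life Insurance — service 2110 days ≥ 5 years (≈1825 days) ✓; site Cork ✗ (not Leeds, Richmond, or Omaha) → not eligible.
Mental Health Benefit — site Cork ✓; age 25 ≥ 21 ✓ → eligible.
Identity Protection Plan — service 2110 days ≥ 3 years (≈1095 days) ✓; 40 hrs/wk ≥ 20 ✓ → eligible.

Internet Stipend, Meal Allowance, Mental Health Benefit, Identity Protection Plan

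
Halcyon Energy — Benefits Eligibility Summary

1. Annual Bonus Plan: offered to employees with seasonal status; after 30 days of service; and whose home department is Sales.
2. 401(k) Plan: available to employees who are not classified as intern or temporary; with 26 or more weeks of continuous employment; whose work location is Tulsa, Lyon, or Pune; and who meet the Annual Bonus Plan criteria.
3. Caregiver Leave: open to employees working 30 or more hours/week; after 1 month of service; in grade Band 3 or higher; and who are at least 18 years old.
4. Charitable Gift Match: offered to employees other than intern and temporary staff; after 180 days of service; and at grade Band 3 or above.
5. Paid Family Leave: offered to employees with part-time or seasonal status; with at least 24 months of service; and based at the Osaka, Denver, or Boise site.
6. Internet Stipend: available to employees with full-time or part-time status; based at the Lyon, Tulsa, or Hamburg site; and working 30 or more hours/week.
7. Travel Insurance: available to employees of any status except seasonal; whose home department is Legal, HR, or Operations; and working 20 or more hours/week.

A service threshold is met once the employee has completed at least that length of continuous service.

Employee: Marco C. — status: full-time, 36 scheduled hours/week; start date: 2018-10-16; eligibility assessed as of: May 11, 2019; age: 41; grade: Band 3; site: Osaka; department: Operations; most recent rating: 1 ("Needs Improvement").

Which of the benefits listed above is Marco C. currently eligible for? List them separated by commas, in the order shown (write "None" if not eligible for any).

Service from 2018-10-16 to May 11, 2019: 207 days.
Annual Bonus Plan — status full-time ✗ (requires seasonal) → not eligible.
401(k) Plan — status full-time ✓ (not excluded); service 207 days ≥ 26 weeks (≈182 days) ✓; site Osaka ✗ (not Tulsa, Lyon, or Pune) → not eligible.
Caregiver Leave — 36 hrs/wk ≥ 30 ✓; service 207 days ≥ 1 month (≈30 days) ✓; grade Band 3 ≥ Band 3 ✓; age 41 ≥ 18 ✓ → eligible.
Charitable Gift Match — status full-time ✓ (not excluded); service 207 days ≥ 180 days ✓; grade Band 3 ≥ Band 3 ✓ → eligible.
Paid Family Leave — status full-time ✗ (requires part-time or seasonal) → not eligible.
Internet Stipend — status full-time ✓; site Osaka ✗ (not Lyon, Tulsa, or Hamburg) → not eligible.
Travel Insurance — status full-time ✓ (not excluded); dept Operations ✓; 36 hrs/wk ≥ 20 ✓ → eligible.

Caregiver Leave, Charitable Gift Match, Travel Insurance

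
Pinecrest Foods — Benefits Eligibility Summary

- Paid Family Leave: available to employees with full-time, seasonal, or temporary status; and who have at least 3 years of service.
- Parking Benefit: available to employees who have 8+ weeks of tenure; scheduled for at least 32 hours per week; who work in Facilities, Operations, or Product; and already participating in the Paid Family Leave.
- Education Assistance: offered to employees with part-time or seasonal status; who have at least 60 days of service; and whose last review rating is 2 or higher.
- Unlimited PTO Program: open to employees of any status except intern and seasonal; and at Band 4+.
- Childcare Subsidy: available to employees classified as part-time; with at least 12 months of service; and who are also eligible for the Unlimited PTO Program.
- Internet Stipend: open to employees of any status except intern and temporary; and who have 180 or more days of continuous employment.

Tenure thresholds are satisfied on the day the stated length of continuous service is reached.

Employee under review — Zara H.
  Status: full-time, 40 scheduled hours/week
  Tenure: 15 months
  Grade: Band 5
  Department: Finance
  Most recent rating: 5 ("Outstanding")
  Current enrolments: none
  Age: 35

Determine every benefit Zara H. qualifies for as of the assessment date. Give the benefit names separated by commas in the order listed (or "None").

Unlimited PTO Program, Internet Stipend

Paid Family Leave — status full-time ✓; service 15 months < 3 years (≈1095 days) ✗ → not eligible.
Parking Benefit — service 15 months ≥ 8 weeks (≈56 days) ✓; 40 hrs/wk ≥ 32 ✓; dept Finance ✗ → not eligible.
Education Assistance — status full-time ✗ (requires part-time or seasonal) → not eligible.
Unlimited PTO Program — status full-time ✓ (not excluded); grade Band 5 ≥ Band 4 ✓ → eligible.
Childcare Subsidy — status full-time ✗ (requires part-time) → not eligible.
Internet Stipend — status full-time ✓ (not excluded); service 15 months ≥ 180 days ✓ → eligible.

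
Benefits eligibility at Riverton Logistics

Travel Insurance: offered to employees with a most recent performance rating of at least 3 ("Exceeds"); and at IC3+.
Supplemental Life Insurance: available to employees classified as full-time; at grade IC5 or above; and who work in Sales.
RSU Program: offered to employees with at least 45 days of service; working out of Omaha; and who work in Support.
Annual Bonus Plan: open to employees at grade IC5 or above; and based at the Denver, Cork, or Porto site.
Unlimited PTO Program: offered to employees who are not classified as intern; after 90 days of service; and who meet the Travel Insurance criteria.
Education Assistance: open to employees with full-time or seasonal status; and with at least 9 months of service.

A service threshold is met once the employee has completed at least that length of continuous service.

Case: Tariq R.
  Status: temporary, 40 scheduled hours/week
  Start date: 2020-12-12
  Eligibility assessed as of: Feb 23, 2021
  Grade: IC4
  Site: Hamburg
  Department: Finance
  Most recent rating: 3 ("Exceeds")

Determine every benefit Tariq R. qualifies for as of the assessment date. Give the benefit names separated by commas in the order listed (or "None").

Service from 2020-12-12 to Feb 23, 2021: 73 days.
Travel Insurance — rating 3 ≥ 3 ✓; grade IC4 ≥ IC3 ✓ → eligible.
Supplemental Life Insurance — status temporary ✗ (requires full-time) → not eligible.
RSU Program — service 73 days ≥ 45 days ✓; site Hamburg ✗ (not Omaha) → not eligible.
Annual Bonus Plan — grade IC4 < IC5 ✗ → not eligible.
Unlimited PTO Program — status temporary ✓ (not excluded); service 73 days < 90 days ✗ → not eligible.
Education Assistance — status temporary ✗ (requires full-time or seasonal) → not eligible.

Travel Insurance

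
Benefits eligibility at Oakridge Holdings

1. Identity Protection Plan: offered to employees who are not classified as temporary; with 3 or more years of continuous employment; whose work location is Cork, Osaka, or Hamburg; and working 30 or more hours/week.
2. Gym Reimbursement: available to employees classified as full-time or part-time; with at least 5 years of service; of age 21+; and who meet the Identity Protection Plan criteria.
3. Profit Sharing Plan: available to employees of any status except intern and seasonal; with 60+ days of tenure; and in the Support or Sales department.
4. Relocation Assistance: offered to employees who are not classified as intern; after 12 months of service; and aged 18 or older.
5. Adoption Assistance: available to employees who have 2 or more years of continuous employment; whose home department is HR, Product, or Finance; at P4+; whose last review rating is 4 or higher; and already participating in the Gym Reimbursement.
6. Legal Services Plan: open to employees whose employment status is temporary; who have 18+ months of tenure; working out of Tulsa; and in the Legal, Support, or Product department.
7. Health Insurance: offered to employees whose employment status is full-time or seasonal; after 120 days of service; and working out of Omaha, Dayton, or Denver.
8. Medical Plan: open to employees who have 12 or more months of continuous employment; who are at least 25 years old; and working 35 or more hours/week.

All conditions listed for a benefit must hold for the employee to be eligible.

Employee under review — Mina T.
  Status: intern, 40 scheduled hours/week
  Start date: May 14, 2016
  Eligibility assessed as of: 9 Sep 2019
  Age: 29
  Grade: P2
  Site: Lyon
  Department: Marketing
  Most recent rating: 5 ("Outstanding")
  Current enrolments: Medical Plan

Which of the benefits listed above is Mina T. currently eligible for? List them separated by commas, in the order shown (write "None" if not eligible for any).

Medical Plan

Service from May 14, 2016 to 9 Sep 2019: 1213 days.
Identity Protection Plan — status intern ✓ (not excluded); service 1213 days ≥ 3 years (≈1095 days) ✓; site Lyon ✗ (not Cork, Osaka, or Hamburg) → not eligible.
Gym Reimbursement — status intern ✗ (requires full-time or part-time) → not eligible.
Profit Sharing Plan — status intern ✗ (excluded) → not eligible.
Relocation Assistance — status intern ✗ (excluded) → not eligible.
Adoption Assistance — service 1213 days ≥ 2 years (≈730 days) ✓; dept Marketing ✗ → not eligible.
Legal Services Plan — status intern ✗ (requires temporary) → not eligible.
Health Insurance — status intern ✗ (requires full-time or seasonal) → not eligible.
Medical Plan — service 1213 days ≥ 12 months (≈360 days) ✓; age 29 ≥ 25 ✓; 40 hrs/wk ≥ 35 ✓ → eligible.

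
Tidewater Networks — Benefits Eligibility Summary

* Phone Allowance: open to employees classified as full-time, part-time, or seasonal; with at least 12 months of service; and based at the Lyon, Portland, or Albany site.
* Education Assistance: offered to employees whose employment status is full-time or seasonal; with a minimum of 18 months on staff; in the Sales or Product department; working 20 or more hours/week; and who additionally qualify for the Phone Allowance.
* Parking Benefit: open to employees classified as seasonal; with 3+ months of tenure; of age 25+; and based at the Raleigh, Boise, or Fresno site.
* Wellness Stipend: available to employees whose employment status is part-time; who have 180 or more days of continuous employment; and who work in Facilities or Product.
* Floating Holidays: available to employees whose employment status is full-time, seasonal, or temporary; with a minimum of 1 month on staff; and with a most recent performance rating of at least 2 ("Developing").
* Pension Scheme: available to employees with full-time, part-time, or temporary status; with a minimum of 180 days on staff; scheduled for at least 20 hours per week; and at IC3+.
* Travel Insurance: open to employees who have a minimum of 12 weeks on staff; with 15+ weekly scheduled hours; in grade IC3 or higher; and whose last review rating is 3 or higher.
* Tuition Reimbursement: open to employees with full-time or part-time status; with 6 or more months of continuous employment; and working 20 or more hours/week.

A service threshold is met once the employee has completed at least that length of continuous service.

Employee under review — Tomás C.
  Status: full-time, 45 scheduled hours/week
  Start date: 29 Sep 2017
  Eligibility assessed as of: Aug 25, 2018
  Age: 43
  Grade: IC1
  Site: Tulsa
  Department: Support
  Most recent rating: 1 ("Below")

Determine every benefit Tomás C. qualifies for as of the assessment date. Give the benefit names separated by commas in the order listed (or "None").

Tuition Reimbursement

Service from 29 Sep 2017 to Aug 25, 2018: 330 days.
Phone Allowance — status full-time ✓; service 330 days < 12 months (≈360 days) ✗ → not eligible.
Education Assistance — status full-time ✓; service 330 days < 18 months (≈540 days) ✗ → not eligible.
Parking Benefit — status full-time ✗ (requires seasonal) → not eligible.
Wellness Stipend — status full-time ✗ (requires part-time) → not eligible.
Floating Holidays — status full-time ✓; service 330 days ≥ 1 month (≈30 days) ✓; rating 1 < 2 ✗ → not eligible.
Pension Scheme — status full-time ✓; service 330 days ≥ 180 days ✓; 45 hrs/wk ≥ 20 ✓; grade IC1 < IC3 ✗ → not eligible.
Travel Insurance — service 330 days ≥ 12 weeks (≈84 days) ✓; 45 hrs/wk ≥ 15 ✓; grade IC1 < IC3 ✗ → not eligible.
Tuition Reimbursement — status full-time ✓; service 330 days ≥ 6 months (≈180 days) ✓; 45 hrs/wk ≥ 20 ✓ → eligible.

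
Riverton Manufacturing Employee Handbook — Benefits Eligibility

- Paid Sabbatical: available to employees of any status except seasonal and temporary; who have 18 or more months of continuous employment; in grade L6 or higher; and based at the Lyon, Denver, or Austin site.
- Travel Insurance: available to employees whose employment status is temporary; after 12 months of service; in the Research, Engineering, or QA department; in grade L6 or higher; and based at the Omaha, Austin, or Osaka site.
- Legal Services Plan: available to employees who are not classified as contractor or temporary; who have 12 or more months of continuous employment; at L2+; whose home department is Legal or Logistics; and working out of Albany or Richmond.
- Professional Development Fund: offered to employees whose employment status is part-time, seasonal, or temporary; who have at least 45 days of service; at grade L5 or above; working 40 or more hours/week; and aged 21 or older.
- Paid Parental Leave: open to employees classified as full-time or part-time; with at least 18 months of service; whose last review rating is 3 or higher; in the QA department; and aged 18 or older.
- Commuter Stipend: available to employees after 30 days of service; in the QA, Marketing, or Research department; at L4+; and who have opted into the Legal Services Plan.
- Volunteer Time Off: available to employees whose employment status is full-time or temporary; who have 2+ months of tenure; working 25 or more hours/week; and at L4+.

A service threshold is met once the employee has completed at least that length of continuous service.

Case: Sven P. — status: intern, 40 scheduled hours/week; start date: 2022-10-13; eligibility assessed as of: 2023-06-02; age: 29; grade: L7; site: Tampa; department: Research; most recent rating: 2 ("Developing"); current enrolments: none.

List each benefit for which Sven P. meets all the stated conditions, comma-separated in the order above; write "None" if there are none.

Service from 2022-10-13 to 2023-06-02: 232 days.
Paid Sabbatical — status intern ✓ (not excluded); service 232 days < 18 months (≈540 days) ✗ → not eligible.
Travel Insurance — status intern ✗ (requires temporary) → not eligible.
Legal Services Plan — status intern ✓ (not excluded); service 232 days < 12 months (≈360 days) ✗ → not eligible.
Professional Development Fund — status intern ✗ (requires part-time, seasonal, or temporary) → not eligible.
Paid Parental Leave — status intern ✗ (requires full-time or part-time) → not eligible.
Commuter Stipend — service 232 days ≥ 30 days ✓; dept Research ✓; grade L7 ≥ L4 ✓; not enrolled in Legal Services Plan ✗ → not eligible.
Volunteer Time Off — status intern ✗ (requires full-time or temporary) → not eligible.

None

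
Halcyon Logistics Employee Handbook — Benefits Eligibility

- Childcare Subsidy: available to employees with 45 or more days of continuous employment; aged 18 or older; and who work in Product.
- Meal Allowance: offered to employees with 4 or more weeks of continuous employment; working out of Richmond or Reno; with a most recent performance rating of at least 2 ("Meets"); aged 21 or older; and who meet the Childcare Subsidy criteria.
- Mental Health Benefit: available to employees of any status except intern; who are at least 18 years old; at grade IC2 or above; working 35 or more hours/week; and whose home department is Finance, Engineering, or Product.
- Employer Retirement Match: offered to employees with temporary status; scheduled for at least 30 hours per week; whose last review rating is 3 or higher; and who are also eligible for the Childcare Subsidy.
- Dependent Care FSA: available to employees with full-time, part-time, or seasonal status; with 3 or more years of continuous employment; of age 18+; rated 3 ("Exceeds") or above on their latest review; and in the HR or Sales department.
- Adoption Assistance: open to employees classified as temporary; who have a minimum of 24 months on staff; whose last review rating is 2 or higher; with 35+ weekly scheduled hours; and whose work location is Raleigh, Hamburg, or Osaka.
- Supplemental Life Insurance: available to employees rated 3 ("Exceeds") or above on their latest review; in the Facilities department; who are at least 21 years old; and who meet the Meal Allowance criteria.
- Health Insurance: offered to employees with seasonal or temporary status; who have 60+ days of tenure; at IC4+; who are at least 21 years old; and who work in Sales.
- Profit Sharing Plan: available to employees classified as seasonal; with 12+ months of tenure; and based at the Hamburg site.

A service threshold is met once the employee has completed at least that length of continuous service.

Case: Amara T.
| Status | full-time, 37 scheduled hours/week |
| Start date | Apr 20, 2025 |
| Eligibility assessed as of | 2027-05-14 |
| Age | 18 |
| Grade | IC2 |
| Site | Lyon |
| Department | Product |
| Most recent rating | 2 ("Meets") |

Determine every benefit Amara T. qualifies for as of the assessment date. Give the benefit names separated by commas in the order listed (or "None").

Service from Apr 20, 2025 to 2027-05-14: 754 days.
Childcare Subsidy — service 754 days ≥ 45 days ✓; age 18 ≥ 18 ✓; dept Product ✓ → eligible.
Meal Allowance — service 754 days ≥ 4 weeks (≈28 days) ✓; site Lyon ✗ (not Richmond or Reno) → not eligible.
Mental Health Benefit — status full-time ✓ (not excluded); age 18 ≥ 18 ✓; grade IC2 ≥ IC2 ✓; 37 hrs/wk ≥ 35 ✓; dept Product ✓ → eligible.
Employer Retirement Match — status full-time ✗ (requires temporary) → not eligible.
Dependent Care FSA — status full-time ✓; service 754 days < 3 years (≈1095 days) ✗ → not eligible.
Adoption Assistance — status full-time ✗ (requires temporary) → not eligible.
Supplemental Life Insurance — rating 2 < 3 ✗ → not eligible.
Health Insurance — status full-time ✗ (requires seasonal or temporary) → not eligible.
Profit Sharing Plan — status full-time ✗ (requires seasonal) → not eligible.

Childcare Subsidy, Mental Health Benefit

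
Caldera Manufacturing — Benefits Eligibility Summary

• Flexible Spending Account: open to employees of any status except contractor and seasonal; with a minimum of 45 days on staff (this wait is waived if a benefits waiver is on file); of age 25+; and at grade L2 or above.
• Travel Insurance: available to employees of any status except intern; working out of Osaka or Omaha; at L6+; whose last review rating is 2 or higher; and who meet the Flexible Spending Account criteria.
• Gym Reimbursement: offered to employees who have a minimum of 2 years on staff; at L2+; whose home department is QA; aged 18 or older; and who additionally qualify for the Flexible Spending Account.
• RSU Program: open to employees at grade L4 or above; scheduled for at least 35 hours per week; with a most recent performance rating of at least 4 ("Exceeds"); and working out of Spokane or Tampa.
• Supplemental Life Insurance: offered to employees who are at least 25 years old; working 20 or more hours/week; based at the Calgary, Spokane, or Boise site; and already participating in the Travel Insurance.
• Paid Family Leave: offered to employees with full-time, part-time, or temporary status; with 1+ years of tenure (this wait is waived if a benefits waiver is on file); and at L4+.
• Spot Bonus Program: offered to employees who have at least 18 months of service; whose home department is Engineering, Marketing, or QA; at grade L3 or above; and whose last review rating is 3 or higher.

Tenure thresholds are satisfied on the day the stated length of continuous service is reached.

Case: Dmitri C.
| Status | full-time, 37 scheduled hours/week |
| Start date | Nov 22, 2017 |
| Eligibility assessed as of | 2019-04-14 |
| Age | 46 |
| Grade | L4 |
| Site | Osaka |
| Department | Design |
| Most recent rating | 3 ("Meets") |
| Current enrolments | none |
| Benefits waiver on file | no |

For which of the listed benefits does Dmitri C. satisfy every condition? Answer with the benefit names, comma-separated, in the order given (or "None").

Service from Nov 22, 2017 to 2019-04-14: 508 days.
Flexible Spending Account — status full-time ✓ (not excluded); no waiver, service 508 days ≥ 45 days ✓; age 46 ≥ 25 ✓; grade L4 ≥ L2 ✓ → eligible.
Travel Insurance — status full-time ✓ (not excluded); site Osaka ✓; grade L4 < L6 ✗ → not eligible.
Gym Reimbursement — service 508 days < 2 years (≈730 days) ✗ → not eligible.
RSU Program — grade L4 ≥ L4 ✓; 37 hrs/wk ≥ 35 ✓; rating 3 < 4 ✗ → not eligible.
Supplemental Life Insurance — age 46 ≥ 25 ✓; 37 hrs/wk ≥ 20 ✓; site Osaka ✗ (not Calgary, Spokane, or Boise) → not eligible.
Paid Family Leave — status full-time ✓; no waiver, service 508 days ≥ 1 year (≈365 days) ✓; grade L4 ≥ L4 ✓ → eligible.
Spot Bonus Program — service 508 days < 18 months (≈540 days) ✗ → not eligible.

Flexible Spending Account, Paid Family Leave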